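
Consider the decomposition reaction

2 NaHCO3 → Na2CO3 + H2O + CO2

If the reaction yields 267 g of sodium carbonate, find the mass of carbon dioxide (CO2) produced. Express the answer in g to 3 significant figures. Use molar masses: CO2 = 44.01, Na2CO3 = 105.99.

111 g

n(Na2CO3) = 267.0 g / 105.99 g/mol = 2.519 mol.
From the equation the Na2CO3:CO2 mole ratio is 1:1, so n(CO2) = 2.519 × 1/1 = 2.519 mol.
Mass of CO2 = 2.519 mol × 44.01 g/mol = 110.9 g.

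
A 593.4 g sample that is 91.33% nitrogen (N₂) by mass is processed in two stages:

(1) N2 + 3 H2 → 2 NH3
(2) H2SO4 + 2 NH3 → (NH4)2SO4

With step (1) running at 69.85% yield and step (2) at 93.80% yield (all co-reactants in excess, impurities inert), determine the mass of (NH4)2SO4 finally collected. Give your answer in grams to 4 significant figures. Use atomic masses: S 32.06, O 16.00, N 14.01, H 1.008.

Pure N2 = 593.4 × 0.9133 = 541.95 g.
M(N2) = 2(14.01) = 28.02 g/mol.
M((NH4)2SO4) = 2(14.01) + 8(1.008) + 32.06 + 4(16.00) = 132.144 g/mol.
n(N2) = 541.95 / 28.02 = 19.342 mol.
Step 1 (N2:NH3 = 1:2): theoretical n(NH3) = 38.683 mol; at 69.85% yield, n(NH3) = 27.020 mol.
Step 2 (NH3:(NH4)2SO4 = 2:1): theoretical n((NH4)2SO4) = 13.510 mol, so theoretical mass = 13.510 × 132.144 = 1785.3 g.
At 93.80% yield, actual mass of (NH4)2SO4 = 1785.3 × 0.9380 = 1674.6 g.

1675 g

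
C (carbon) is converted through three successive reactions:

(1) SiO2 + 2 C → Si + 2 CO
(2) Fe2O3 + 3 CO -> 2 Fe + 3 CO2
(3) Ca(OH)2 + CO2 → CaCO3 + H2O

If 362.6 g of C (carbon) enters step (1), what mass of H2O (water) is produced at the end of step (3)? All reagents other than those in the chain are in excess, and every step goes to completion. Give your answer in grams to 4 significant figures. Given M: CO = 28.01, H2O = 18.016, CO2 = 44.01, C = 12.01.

543.9 g

n(C) = 362.6 / 12.01 = 30.192 mol.
Reaction (1): C→CO ratio 2:2 ⇒ n(CO) = 30.192 mol.
Reaction (2): CO→CO2 ratio 3:3 ⇒ n(CO2) = 30.192 mol.
Reaction (3): CO2→H2O ratio 1:1 ⇒ n(H2O) = 30.192 mol.
Mass of H2O = 30.192 × 18.016 = 543.93 g.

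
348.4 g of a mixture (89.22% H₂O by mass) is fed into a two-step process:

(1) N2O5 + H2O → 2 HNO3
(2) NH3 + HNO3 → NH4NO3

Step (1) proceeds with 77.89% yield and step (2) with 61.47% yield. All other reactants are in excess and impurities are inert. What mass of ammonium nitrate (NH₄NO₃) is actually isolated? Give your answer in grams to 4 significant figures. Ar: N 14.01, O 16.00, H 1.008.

Pure H2O = 348.4 × 0.8922 = 310.84 g.
M(H2O) = 2(1.008) + 16.00 = 18.016 g/mol.
M(NH4NO3) = 2(14.01) + 4(1.008) + 3(16.00) = 80.052 g/mol.
n(H2O) = 310.84 / 18.016 = 17.254 mol.
Step 1 (H2O:HNO3 = 1:2): theoretical n(HNO3) = 34.507 mol; at 77.89% yield, n(HNO3) = 26.878 mol.
Step 2 (HNO3:NH4NO3 = 1:1): theoretical n(NH4NO3) = 26.878 mol, so theoretical mass = 26.878 × 80.052 = 2151.6 g.
At 61.47% yield, actual mass of NH4NO3 = 2151.6 × 0.6147 = 1322.6 g.

1323 g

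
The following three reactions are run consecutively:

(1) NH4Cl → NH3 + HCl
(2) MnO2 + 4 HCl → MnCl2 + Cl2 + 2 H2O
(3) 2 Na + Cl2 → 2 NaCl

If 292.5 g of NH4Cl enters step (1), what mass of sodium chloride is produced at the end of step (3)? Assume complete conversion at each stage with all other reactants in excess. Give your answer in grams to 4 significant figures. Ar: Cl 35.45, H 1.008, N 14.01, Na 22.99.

159.8 g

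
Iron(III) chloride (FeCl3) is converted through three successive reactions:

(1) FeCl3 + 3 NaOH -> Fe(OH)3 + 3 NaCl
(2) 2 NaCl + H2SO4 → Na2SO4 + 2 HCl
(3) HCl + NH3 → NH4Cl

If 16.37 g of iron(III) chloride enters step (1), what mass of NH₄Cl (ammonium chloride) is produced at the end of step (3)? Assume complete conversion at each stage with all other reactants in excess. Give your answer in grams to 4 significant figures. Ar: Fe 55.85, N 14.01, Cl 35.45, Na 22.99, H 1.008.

16.20 g

M(FeCl3) = 55.85 + 3(35.45) = 162.20 g/mol.
M(NH4Cl) = 14.01 + 4(1.008) + 35.45 = 53.492 g/mol.
n(FeCl3) = 16.37 / 162.20 = 0.10092 mol.
Reaction (1): FeCl3→NaCl ratio 1:3 ⇒ n(NaCl) = 0.30277 mol.
Reaction (2): NaCl→HCl ratio 2:2 ⇒ n(HCl) = 0.30277 mol.
Reaction (3): HCl→NH4Cl ratio 1:1 ⇒ n(NH4Cl) = 0.30277 mol.
Mass of NH4Cl = 0.30277 × 53.492 = 16.196 g.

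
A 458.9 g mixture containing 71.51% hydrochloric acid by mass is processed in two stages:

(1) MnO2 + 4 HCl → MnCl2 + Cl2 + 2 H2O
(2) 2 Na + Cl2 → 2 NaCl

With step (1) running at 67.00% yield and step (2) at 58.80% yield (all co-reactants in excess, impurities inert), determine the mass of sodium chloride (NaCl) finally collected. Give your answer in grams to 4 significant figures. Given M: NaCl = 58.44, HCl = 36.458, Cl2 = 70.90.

103.6 g

Pure HCl = 458.9 × 0.7151 = 328.16 g.
n(HCl) = 328.16 / 36.458 = 9.0010 mol.
Step 1 (HCl:Cl2 = 4:1): theoretical n(Cl2) = 2.2503 mol; at 67.00% yield, n(Cl2) = 1.5077 mol.
Step 2 (Cl2:NaCl = 1:2): theoretical n(NaCl) = 3.0153 mol, so theoretical mass = 3.0153 × 58.44 = 176.22 g.
At 58.80% yield, actual mass of NaCl = 176.22 × 0.5880 = 103.62 g.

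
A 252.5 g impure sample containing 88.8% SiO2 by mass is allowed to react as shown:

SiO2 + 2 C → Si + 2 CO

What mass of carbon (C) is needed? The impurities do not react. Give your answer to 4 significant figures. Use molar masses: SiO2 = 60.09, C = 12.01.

89.63 g

Mass of pure SiO2 = 252.5 g × 0.888 = 224.22 g.
n(SiO2) = 224.22 g / 60.09 g/mol = 3.7314 mol.
From the equation the SiO2:C mole ratio is 1:2, so n(C) = 3.7314 × 2/1 = 7.4628 mol.
Mass of C = 7.4628 mol × 12.01 g/mol = 89.628 g.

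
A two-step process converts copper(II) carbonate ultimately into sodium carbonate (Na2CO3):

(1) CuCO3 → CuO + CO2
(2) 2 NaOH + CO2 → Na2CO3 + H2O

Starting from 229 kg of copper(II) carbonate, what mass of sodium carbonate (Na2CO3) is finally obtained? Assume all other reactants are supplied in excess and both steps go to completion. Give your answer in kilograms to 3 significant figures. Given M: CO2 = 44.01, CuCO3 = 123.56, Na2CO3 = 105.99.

196 kg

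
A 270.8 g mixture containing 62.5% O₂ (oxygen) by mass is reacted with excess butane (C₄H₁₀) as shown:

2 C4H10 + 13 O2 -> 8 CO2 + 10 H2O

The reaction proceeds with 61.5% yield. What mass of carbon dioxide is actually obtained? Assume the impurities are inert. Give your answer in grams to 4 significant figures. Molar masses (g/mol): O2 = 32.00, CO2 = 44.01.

88.10 g

Pure O2 available = 270.8 g × 0.625 = 169.25 g.
n(O2) = 169.25 g / 32.00 g/mol = 5.2891 mol.
From the equation the O2:CO2 mole ratio is 13:8, so n(CO2) = 5.2891 × 8/13 = 3.2548 mol.
Mass of CO2 = 3.2548 mol × 44.01 g/mol = 143.24 g.
Actual mass collected = 143.24 g × 0.615 = 88.095 g.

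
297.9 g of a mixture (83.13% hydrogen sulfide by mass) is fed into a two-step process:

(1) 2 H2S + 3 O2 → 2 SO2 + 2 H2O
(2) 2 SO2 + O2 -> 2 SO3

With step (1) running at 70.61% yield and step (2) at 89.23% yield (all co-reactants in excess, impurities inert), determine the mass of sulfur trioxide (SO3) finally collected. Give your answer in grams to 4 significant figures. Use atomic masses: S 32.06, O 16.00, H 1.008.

Pure H2S = 297.9 × 0.8313 = 247.64 g.
M(H2S) = 2(1.008) + 32.06 = 34.076 g/mol.
M(SO3) = 32.06 + 3(16.00) = 80.06 g/mol.
n(H2S) = 247.64 / 34.076 = 7.2674 mol.
Step 1 (H2S:SO2 = 2:2): theoretical n(SO2) = 7.2674 mol; at 70.61% yield, n(SO2) = 5.1315 mol.
Step 2 (SO2:SO3 = 2:2): theoretical n(SO3) = 5.1315 mol, so theoretical mass = 5.1315 × 80.06 = 410.83 g.
At 89.23% yield, actual mass of SO3 = 410.83 × 0.8923 = 366.58 g.

366.6 g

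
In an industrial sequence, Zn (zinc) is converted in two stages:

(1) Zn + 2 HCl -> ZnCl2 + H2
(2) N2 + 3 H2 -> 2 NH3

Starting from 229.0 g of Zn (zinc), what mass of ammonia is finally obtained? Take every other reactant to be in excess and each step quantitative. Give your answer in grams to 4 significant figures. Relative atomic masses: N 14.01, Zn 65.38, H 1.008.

39.78 g

M(Zn) = 65.38 g/mol.
M(NH3) = 14.01 + 3(1.008) = 17.034 g/mol.
n(Zn) = 229.00 / 65.38 = 3.5026 mol.
Step 1 gives a 1:1 ratio of Zn to H2, so n(H2) = 3.5026 mol.
In step 2 the H2:NH3 ratio is 3:2, so n(NH3) = 2.3351 mol.
Mass of NH3 = 2.3351 × 17.034 = 39.776 g.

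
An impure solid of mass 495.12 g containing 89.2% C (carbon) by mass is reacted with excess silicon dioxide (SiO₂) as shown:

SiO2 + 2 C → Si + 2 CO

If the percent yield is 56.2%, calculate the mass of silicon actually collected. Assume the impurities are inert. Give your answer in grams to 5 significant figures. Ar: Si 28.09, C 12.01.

290.26 g

Pure C available = 495.12 g × 0.892 = 441.647 g.
M(C) = 12.01 g/mol.
M(Si) = 28.09 g/mol.
n(C) = 441.647 g / 12.01 g/mol = 36.7733 mol.
From the equation the C:Si mole ratio is 2:1, so n(Si) = 36.7733 × 1/2 = 18.3866 mol.
Mass of Si = 18.3866 mol × 28.09 g/mol = 516.481 g.
Actual mass collected = 516.481 g × 0.562 = 290.262 g.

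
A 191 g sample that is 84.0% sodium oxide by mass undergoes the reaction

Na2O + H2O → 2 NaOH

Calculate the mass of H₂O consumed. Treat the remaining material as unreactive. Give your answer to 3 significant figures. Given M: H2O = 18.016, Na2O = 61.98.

Mass of pure Na2O = 191 g × 0.840 = 160.4 g.
n(Na2O) = 160.4 g / 61.98 g/mol = 2.589 mol.
From the equation the Na2O:H2O mole ratio is 1:1, so n(H2O) = 2.589 × 1/1 = 2.589 mol.
Mass of H2O = 2.589 mol × 18.016 g/mol = 46.64 g.

46.6 g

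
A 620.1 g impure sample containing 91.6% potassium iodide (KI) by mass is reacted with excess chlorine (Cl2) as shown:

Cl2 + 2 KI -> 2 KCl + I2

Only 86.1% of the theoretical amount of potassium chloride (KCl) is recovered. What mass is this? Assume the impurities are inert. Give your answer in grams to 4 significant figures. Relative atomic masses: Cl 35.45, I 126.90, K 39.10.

219.6 g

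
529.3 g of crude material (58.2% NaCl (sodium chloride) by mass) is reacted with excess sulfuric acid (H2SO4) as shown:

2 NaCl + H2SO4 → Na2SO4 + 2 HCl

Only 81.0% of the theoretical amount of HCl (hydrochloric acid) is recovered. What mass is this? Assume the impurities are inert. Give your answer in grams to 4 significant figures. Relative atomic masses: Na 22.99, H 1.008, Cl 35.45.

Pure NaCl available = 529.3 g × 0.582 = 308.05 g.
M(NaCl) = 22.99 + 35.45 = 58.44 g/mol.
M(HCl) = 1.008 + 35.45 = 36.458 g/mol.
n(NaCl) = 308.05 g / 58.44 g/mol = 5.2713 mol.
From the equation the NaCl:HCl mole ratio is 2:2, so n(HCl) = 5.2713 × 2/2 = 5.2713 mol.
Mass of HCl = 5.2713 mol × 36.458 g/mol = 192.18 g.
Actual mass collected = 192.18 g × 0.810 = 155.67 g.

155.7 g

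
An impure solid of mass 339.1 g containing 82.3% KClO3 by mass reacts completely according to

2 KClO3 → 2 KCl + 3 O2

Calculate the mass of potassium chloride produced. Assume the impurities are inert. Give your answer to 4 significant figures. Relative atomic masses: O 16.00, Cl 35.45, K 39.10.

Mass of pure KClO3 = 339.1 g × 0.823 = 279.08 g.
M(KClO3) = 39.10 + 35.45 + 3(16.00) = 122.55 g/mol.
M(KCl) = 39.10 + 35.45 = 74.55 g/mol.
n(KClO3) = 279.08 g / 122.55 g/mol = 2.2773 mol.
From the equation the KClO3:KCl mole ratio is 2:2, so n(KCl) = 2.2773 × 2/2 = 2.2773 mol.
Mass of KCl = 2.2773 mol × 74.55 g/mol = 169.77 g.

169.8 g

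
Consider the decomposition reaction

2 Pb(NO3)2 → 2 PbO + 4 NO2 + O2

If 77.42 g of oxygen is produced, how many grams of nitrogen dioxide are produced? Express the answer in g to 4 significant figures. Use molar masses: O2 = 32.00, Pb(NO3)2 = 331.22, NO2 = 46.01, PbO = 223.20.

445.3 g

n(O2) = 77.420 g / 32.00 g/mol = 2.4194 mol.
From the equation the O2:NO2 mole ratio is 1:4, so n(NO2) = 2.4194 × 4/1 = 9.6775 mol.
Mass of NO2 = 9.6775 mol × 46.01 g/mol = 445.26 g.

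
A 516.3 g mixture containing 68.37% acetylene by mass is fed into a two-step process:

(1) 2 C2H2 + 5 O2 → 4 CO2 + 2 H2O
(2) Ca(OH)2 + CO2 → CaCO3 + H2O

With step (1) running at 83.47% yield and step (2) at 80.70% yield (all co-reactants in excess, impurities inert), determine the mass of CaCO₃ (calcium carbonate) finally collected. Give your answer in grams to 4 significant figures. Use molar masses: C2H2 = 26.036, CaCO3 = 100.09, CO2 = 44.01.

Pure C2H2 = 516.3 × 0.6837 = 352.99 g.
n(C2H2) = 352.99 / 26.036 = 13.558 mol.
Step 1 (C2H2:CO2 = 2:4): theoretical n(CO2) = 27.116 mol; at 83.47% yield, n(CO2) = 22.634 mol.
Step 2 (CO2:CaCO3 = 1:1): theoretical n(CaCO3) = 22.634 mol, so theoretical mass = 22.634 × 100.09 = 2265.4 g.
At 80.70% yield, actual mass of CaCO3 = 2265.4 × 0.8070 = 1828.2 g.

1828 g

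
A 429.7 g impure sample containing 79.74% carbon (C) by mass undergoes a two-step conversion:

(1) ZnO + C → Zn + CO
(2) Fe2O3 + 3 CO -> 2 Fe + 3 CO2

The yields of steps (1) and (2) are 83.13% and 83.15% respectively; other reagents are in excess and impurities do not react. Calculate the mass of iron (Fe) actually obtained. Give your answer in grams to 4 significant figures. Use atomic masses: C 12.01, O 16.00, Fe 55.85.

Pure C = 429.7 × 0.7974 = 342.64 g.
M(C) = 12.01 g/mol.
M(Fe) = 55.85 g/mol.
n(C) = 342.64 / 12.01 = 28.530 mol.
Step 1 (C:CO = 1:1): theoretical n(CO) = 28.530 mol; at 83.13% yield, n(CO) = 23.717 mol.
Step 2 (CO:Fe = 3:2): theoretical n(Fe) = 15.811 mol, so theoretical mass = 15.811 × 55.85 = 883.06 g.
At 83.15% yield, actual mass of Fe = 883.06 × 0.8315 = 734.26 g.

734.3 g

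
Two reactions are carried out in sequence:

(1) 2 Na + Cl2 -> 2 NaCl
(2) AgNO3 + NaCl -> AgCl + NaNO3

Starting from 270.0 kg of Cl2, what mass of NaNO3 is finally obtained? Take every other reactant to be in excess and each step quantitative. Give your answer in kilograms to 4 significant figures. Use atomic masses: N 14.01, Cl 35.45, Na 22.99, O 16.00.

M(Cl2) = 2(35.45) = 70.90 g/mol.
M(NaNO3) = 22.99 + 14.01 + 3(16.00) = 85.00 g/mol.
270.0 kg = 270000 g.
n(Cl2) = 270000 / 70.90 = 3808.2 mol.
Step 1 gives a 1:2 ratio of Cl2 to NaCl, so n(NaCl) = 7616.4 mol.
In step 2 the NaCl:NaNO3 ratio is 1:1, so n(NaNO3) = 7616.4 mol.
Mass of NaNO3 = 7616.4 × 85.00 = 647390 g = 647.4 kg.

647.4 kg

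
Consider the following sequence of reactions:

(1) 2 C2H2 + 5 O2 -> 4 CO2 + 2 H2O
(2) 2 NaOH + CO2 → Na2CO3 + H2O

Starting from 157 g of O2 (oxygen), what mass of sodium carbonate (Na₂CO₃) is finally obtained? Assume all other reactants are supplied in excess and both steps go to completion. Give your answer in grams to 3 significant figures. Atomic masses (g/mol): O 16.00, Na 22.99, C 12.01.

M(O2) = 2(16.00) = 32.00 g/mol.
M(Na2CO3) = 2(22.99) + 12.01 + 3(16.00) = 105.99 g/mol.
n(O2) = 157.0 / 32.00 = 4.906 mol.
Step 1 gives a 5:4 ratio of O2 to CO2, so n(CO2) = 3.925 mol.
In step 2 the CO2:Na2CO3 ratio is 1:1, so n(Na2CO3) = 3.925 mol.
Mass of Na2CO3 = 3.925 × 105.99 = 416.0 g.

416 g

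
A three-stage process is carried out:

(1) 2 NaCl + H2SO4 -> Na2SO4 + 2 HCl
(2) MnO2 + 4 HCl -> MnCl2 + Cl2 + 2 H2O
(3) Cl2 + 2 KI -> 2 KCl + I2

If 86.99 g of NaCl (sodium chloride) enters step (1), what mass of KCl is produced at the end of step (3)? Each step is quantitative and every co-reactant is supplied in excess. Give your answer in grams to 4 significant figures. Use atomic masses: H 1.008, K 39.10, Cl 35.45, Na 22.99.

55.49 g

M(NaCl) = 22.99 + 35.45 = 58.44 g/mol.
M(KCl) = 39.10 + 35.45 = 74.55 g/mol.
n(NaCl) = 86.99 / 58.44 = 1.4885 mol.
Reaction (1): NaCl→HCl ratio 2:2 ⇒ n(HCl) = 1.4885 mol.
Reaction (2): HCl→Cl2 ratio 4:1 ⇒ n(Cl2) = 0.37213 mol.
Reaction (3): Cl2→KCl ratio 1:2 ⇒ n(KCl) = 0.74427 mol.
Mass of KCl = 0.74427 × 74.55 = 55.485 g.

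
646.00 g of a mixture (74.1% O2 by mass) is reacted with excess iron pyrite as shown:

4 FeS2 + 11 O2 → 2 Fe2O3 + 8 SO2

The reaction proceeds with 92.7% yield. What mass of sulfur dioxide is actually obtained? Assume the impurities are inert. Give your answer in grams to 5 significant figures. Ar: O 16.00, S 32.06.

646.05 g

Pure O2 available = 646.00 g × 0.741 = 478.686 g.
M(O2) = 2(16.00) = 32.00 g/mol.
M(SO2) = 32.06 + 2(16.00) = 64.06 g/mol.
n(O2) = 478.686 g / 32.00 g/mol = 14.9589 mol.
From the equation the O2:SO2 mole ratio is 11:8, so n(SO2) = 14.9589 × 8/11 = 10.8792 mol.
Mass of SO2 = 10.8792 mol × 64.06 g/mol = 696.923 g.
Actual mass collected = 696.923 g × 0.927 = 646.048 g.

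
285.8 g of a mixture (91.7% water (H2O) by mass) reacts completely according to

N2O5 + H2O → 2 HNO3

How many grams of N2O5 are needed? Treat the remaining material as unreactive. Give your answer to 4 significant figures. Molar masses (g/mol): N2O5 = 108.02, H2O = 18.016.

Mass of pure H2O = 285.8 g × 0.917 = 262.08 g.
n(H2O) = 262.08 g / 18.016 g/mol = 14.547 mol.
From the equation the H2O:N2O5 mole ratio is 1:1, so n(N2O5) = 14.547 × 1/1 = 14.547 mol.
Mass of N2O5 = 14.547 mol × 108.02 g/mol = 1571.4 g.

1571 g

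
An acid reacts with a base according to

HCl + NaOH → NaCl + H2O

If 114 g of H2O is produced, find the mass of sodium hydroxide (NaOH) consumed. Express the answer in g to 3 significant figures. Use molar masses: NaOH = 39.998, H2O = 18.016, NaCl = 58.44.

n(H2O) = 114.0 g / 18.016 g/mol = 6.328 mol.
From the equation the H2O:NaOH mole ratio is 1:1, so n(NaOH) = 6.328 × 1/1 = 6.328 mol.
Mass of NaOH = 6.328 mol × 39.998 g/mol = 253.1 g.

253 g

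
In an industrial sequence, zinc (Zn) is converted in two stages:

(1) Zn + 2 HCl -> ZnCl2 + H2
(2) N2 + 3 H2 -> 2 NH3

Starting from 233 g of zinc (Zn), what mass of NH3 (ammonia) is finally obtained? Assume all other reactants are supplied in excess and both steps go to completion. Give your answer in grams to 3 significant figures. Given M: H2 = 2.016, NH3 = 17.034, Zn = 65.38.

40.5 g

n(Zn) = 233.0 / 65.38 = 3.564 mol.
Step 1 gives a 1:1 ratio of Zn to H2, so n(H2) = 3.564 mol.
In step 2 the H2:NH3 ratio is 3:2, so n(NH3) = 2.376 mol.
Mass of NH3 = 2.376 × 17.034 = 40.47 g.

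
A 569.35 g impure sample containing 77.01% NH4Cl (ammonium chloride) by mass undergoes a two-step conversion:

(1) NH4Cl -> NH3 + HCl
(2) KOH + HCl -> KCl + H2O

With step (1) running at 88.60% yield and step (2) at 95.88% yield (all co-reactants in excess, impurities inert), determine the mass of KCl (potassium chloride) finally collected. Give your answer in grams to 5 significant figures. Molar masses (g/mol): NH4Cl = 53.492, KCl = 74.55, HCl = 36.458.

Pure NH4Cl = 569.35 × 0.7701 = 438.456 g.
n(NH4Cl) = 438.456 / 53.492 = 8.19667 mol.
Step 1 (NH4Cl:HCl = 1:1): theoretical n(HCl) = 8.19667 mol; at 88.60% yield, n(HCl) = 7.26225 mol.
Step 2 (HCl:KCl = 1:1): theoretical n(KCl) = 7.26225 mol, so theoretical mass = 7.26225 × 74.55 = 541.401 g.
At 95.88% yield, actual mass of KCl = 541.401 × 0.9588 = 519.095 g.

519.10 g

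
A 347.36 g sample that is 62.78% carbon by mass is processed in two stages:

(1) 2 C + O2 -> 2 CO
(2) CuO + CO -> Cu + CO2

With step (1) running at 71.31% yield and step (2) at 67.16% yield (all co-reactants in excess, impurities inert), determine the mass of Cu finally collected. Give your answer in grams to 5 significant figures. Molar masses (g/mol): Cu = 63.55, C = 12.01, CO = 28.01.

552.63 g

Pure C = 347.36 × 0.6278 = 218.073 g.
n(C) = 218.073 / 12.01 = 18.1576 mol.
Step 1 (C:CO = 2:2): theoretical n(CO) = 18.1576 mol; at 71.31% yield, n(CO) = 12.9482 mol.
Step 2 (CO:Cu = 1:1): theoretical n(Cu) = 12.9482 mol, so theoretical mass = 12.9482 × 63.55 = 822.856 g.
At 67.16% yield, actual mass of Cu = 822.856 × 0.6716 = 552.630 g.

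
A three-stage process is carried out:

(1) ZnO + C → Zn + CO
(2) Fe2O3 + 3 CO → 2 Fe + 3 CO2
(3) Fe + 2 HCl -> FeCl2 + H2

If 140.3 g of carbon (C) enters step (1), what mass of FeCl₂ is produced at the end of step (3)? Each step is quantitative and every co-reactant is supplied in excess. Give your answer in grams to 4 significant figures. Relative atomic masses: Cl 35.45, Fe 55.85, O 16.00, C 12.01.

M(C) = 12.01 g/mol.
M(FeCl2) = 55.85 + 2(35.45) = 126.75 g/mol.
n(C) = 140.3 / 12.01 = 11.682 mol.
Reaction (1): C→CO ratio 1:1 ⇒ n(CO) = 11.682 mol.
Reaction (2): CO→Fe ratio 3:2 ⇒ n(Fe) = 7.7880 mol.
Reaction (3): Fe→FeCl2 ratio 1:1 ⇒ n(FeCl2) = 7.7880 mol.
Mass of FeCl2 = 7.7880 × 126.75 = 987.12 g.

987.1 g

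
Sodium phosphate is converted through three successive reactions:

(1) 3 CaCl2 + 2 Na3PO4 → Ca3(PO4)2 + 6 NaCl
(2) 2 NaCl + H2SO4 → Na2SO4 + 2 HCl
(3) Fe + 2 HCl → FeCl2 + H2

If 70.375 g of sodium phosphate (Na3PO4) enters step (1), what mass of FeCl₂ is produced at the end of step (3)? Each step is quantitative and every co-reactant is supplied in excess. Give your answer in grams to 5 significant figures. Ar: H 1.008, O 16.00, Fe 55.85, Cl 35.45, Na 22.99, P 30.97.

81.616 g

M(Na3PO4) = 3(22.99) + 30.97 + 4(16.00) = 163.94 g/mol.
M(FeCl2) = 55.85 + 2(35.45) = 126.75 g/mol.
n(Na3PO4) = 70.375 / 163.94 = 0.429273 mol.
Reaction (1): Na3PO4→NaCl ratio 2:6 ⇒ n(NaCl) = 1.28782 mol.
Reaction (2): NaCl→HCl ratio 2:2 ⇒ n(HCl) = 1.28782 mol.
Reaction (3): HCl→FeCl2 ratio 2:1 ⇒ n(FeCl2) = 0.643909 mol.
Mass of FeCl2 = 0.643909 × 126.75 = 81.6155 g.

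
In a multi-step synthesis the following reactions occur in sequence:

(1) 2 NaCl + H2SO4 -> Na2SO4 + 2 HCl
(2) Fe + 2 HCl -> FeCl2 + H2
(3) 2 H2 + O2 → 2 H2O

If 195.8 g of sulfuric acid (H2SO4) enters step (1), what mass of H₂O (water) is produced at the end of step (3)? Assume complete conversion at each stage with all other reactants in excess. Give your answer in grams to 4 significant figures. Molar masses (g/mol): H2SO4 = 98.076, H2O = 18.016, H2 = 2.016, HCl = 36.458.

n(H2SO4) = 195.8 / 98.076 = 1.9964 mol.
Reaction (1): H2SO4→HCl ratio 1:2 ⇒ n(HCl) = 3.9928 mol.
Reaction (2): HCl→H2 ratio 2:1 ⇒ n(H2) = 1.9964 mol.
Reaction (3): H2→H2O ratio 2:2 ⇒ n(H2O) = 1.9964 mol.
Mass of H2O = 1.9964 × 18.016 = 35.967 g.

35.97 g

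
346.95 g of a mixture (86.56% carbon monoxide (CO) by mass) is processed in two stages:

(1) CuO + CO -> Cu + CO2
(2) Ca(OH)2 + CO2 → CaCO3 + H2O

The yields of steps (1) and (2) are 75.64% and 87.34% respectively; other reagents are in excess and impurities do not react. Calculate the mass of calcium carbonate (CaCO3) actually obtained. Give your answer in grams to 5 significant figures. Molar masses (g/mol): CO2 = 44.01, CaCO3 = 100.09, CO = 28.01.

Pure CO = 346.95 × 0.8656 = 300.320 g.
n(CO) = 300.320 / 28.01 = 10.7219 mol.
Step 1 (CO:CO2 = 1:1): theoretical n(CO2) = 10.7219 mol; at 75.64% yield, n(CO2) = 8.11003 mol.
Step 2 (CO2:CaCO3 = 1:1): theoretical n(CaCO3) = 8.11003 mol, so theoretical mass = 8.11003 × 100.09 = 811.733 g.
At 87.34% yield, actual mass of CaCO3 = 811.733 × 0.8734 = 708.968 g.

708.97 g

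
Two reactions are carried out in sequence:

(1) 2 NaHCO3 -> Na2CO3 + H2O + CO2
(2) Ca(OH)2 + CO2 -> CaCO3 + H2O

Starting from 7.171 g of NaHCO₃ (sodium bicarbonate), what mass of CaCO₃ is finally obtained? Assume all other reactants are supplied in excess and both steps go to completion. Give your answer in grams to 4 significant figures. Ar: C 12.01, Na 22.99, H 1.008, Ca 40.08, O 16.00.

4.272 g

M(NaHCO3) = 22.99 + 1.008 + 12.01 + 3(16.00) = 84.008 g/mol.
M(CaCO3) = 40.08 + 12.01 + 3(16.00) = 100.09 g/mol.
n(NaHCO3) = 7.1710 / 84.008 = 0.085361 mol.
Step 1 gives a 2:1 ratio of NaHCO3 to CO2, so n(CO2) = 0.042680 mol.
In step 2 the CO2:CaCO3 ratio is 1:1, so n(CaCO3) = 0.042680 mol.
Mass of CaCO3 = 0.042680 × 100.09 = 4.2719 g.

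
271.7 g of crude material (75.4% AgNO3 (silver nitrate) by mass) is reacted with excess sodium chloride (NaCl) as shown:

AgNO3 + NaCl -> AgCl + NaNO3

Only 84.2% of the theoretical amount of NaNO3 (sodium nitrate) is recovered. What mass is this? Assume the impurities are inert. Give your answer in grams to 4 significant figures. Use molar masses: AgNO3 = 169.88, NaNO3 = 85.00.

Pure AgNO3 available = 271.7 g × 0.754 = 204.86 g.
n(AgNO3) = 204.86 g / 169.88 g/mol = 1.2059 mol.
From the equation the AgNO3:NaNO3 mole ratio is 1:1, so n(NaNO3) = 1.2059 × 1/1 = 1.2059 mol.
Mass of NaNO3 = 1.2059 mol × 85.00 g/mol = 102.50 g.
Actual mass collected = 102.50 g × 0.842 = 86.308 g.

86.31 g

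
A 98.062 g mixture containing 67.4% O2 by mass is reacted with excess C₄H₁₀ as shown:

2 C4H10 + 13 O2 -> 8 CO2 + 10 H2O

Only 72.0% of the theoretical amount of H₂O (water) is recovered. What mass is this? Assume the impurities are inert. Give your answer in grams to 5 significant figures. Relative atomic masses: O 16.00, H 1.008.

Pure O2 available = 98.062 g × 0.674 = 66.0938 g.
M(O2) = 2(16.00) = 32.00 g/mol.
M(H2O) = 2(1.008) + 16.00 = 18.016 g/mol.
n(O2) = 66.0938 g / 32.00 g/mol = 2.06543 mol.
From the equation the O2:H2O mole ratio is 13:10, so n(H2O) = 2.06543 × 10/13 = 1.58879 mol.
Mass of H2O = 1.58879 mol × 18.016 g/mol = 28.6237 g.
Actual mass collected = 28.6237 g × 0.720 = 20.6091 g.

20.609 g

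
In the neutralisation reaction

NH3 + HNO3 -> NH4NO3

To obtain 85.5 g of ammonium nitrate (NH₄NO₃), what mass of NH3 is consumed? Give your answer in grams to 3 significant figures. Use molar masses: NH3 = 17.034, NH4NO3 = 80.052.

18.2 g

n(NH4NO3) = 85.50 g / 80.052 g/mol = 1.068 mol.
From the equation the NH4NO3:NH3 mole ratio is 1:1, so n(NH3) = 1.068 × 1/1 = 1.068 mol.
Mass of NH3 = 1.068 mol × 17.034 g/mol = 18.19 g.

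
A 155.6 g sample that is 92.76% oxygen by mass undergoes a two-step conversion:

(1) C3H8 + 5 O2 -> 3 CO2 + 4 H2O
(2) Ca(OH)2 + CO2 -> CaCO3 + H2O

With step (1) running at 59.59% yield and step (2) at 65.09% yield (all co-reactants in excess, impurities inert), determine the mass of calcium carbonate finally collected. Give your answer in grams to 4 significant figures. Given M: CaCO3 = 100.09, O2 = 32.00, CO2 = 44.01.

105.1 g

Pure O2 = 155.6 × 0.9276 = 144.33 g.
n(O2) = 144.33 / 32.00 = 4.5105 mol.
Step 1 (O2:CO2 = 5:3): theoretical n(CO2) = 2.7063 mol; at 59.59% yield, n(CO2) = 1.6127 mol.
Step 2 (CO2:CaCO3 = 1:1): theoretical n(CaCO3) = 1.6127 mol, so theoretical mass = 1.6127 × 100.09 = 161.41 g.
At 65.09% yield, actual mass of CaCO3 = 161.41 × 0.6509 = 105.06 g.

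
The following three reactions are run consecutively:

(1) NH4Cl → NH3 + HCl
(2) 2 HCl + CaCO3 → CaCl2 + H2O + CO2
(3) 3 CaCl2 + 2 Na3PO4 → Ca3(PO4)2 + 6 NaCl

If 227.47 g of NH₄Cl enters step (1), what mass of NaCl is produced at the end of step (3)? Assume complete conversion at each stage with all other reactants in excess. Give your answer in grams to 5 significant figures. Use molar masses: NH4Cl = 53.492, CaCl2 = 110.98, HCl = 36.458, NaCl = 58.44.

n(NH4Cl) = 227.47 / 53.492 = 4.25241 mol.
Reaction (1): NH4Cl→HCl ratio 1:1 ⇒ n(HCl) = 4.25241 mol.
Reaction (2): HCl→CaCl2 ratio 2:1 ⇒ n(CaCl2) = 2.12621 mol.
Reaction (3): CaCl2→NaCl ratio 3:6 ⇒ n(NaCl) = 4.25241 mol.
Mass of NaCl = 4.25241 × 58.44 = 248.511 g.

248.51 g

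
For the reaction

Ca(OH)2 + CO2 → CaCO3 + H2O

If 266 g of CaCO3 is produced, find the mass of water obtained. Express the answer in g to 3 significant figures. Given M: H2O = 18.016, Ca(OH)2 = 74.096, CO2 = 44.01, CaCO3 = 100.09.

n(CaCO3) = 266.0 g / 100.09 g/mol = 2.658 mol.
From the equation the CaCO3:H2O mole ratio is 1:1, so n(H2O) = 2.658 × 1/1 = 2.658 mol.
Mass of H2O = 2.658 mol × 18.016 g/mol = 47.88 g.

47.9 g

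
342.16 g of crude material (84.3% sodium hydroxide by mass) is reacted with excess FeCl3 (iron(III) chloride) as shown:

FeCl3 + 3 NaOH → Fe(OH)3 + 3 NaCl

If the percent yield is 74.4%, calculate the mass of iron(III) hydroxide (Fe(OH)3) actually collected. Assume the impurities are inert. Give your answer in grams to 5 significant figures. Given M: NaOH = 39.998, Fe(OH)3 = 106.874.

Pure NaOH available = 342.16 g × 0.843 = 288.441 g.
n(NaOH) = 288.441 g / 39.998 g/mol = 7.21138 mol.
From the equation the NaOH:Fe(OH)3 mole ratio is 3:1, so n(Fe(OH)3) = 7.21138 × 1/3 = 2.40379 mol.
Mass of Fe(OH)3 = 2.40379 mol × 106.874 g/mol = 256.903 g.
Actual mass collected = 256.903 g × 0.744 = 191.136 g.

191.14 g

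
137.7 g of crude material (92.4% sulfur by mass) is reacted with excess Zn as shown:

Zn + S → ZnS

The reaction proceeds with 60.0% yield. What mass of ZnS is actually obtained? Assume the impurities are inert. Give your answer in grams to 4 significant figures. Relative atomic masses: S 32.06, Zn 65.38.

Pure S available = 137.7 g × 0.924 = 127.23 g.
M(S) = 32.06 g/mol.
M(ZnS) = 65.38 + 32.06 = 97.44 g/mol.
n(S) = 127.23 g / 32.06 g/mol = 3.9686 mol.
From the equation the S:ZnS mole ratio is 1:1, so n(ZnS) = 3.9686 × 1/1 = 3.9686 mol.
Mass of ZnS = 3.9686 mol × 97.44 g/mol = 386.70 g.
Actual mass collected = 386.70 g × 0.600 = 232.02 g.

232.0 g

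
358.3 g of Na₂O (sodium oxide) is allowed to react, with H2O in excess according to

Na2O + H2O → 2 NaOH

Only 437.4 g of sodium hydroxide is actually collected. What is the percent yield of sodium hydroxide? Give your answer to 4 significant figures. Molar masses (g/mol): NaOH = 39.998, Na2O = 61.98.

94.58 %

n(Na2O) = 358.30 g / 61.98 g/mol = 5.7809 mol.
From the equation the Na2O:NaOH mole ratio is 1:2, so n(NaOH) = 5.7809 × 2/1 = 11.562 mol.
Mass of NaOH = 11.562 mol × 39.998 g/mol = 462.45 g.
This is the theoretical yield. Percent yield = 437.4 g / 462.45 g × 100% = 94.583%.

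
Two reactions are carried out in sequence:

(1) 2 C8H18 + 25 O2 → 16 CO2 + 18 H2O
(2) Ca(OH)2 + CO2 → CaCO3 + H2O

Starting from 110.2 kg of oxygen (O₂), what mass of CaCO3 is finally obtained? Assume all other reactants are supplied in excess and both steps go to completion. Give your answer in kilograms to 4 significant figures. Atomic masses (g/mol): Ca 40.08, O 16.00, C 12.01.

220.6 kg

M(O2) = 2(16.00) = 32.00 g/mol.
M(CaCO3) = 40.08 + 12.01 + 3(16.00) = 100.09 g/mol.
110.2 kg = 110200 g.
n(O2) = 110200 / 32.00 = 3443.8 mol.
Step 1 gives a 25:16 ratio of O2 to CO2, so n(CO2) = 2204.0 mol.
In step 2 the CO2:CaCO3 ratio is 1:1, so n(CaCO3) = 2204.0 mol.
Mass of CaCO3 = 2204.0 × 100.09 = 220600 g = 220.6 kg.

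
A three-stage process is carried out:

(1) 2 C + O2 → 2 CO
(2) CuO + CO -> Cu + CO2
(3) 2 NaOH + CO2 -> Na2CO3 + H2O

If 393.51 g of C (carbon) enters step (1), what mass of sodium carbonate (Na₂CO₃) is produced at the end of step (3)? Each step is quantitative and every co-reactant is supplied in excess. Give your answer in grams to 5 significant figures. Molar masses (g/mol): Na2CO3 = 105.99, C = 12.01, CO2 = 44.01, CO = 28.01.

3472.8 g

n(C) = 393.51 / 12.01 = 32.7652 mol.
Reaction (1): C→CO ratio 2:2 ⇒ n(CO) = 32.7652 mol.
Reaction (2): CO→CO2 ratio 1:1 ⇒ n(CO2) = 32.7652 mol.
Reaction (3): CO2→Na2CO3 ratio 1:1 ⇒ n(Na2CO3) = 32.7652 mol.
Mass of Na2CO3 = 32.7652 × 105.99 = 3472.78 g.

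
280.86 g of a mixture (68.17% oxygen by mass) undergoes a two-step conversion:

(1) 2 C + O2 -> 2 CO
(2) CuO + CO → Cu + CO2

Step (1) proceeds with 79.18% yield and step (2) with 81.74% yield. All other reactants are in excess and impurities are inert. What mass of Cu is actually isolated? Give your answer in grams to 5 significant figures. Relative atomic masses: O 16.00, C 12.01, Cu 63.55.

Pure O2 = 280.86 × 0.6817 = 191.462 g.
M(O2) = 2(16.00) = 32.00 g/mol.
M(Cu) = 63.55 g/mol.
n(O2) = 191.462 / 32.00 = 5.98320 mol.
Step 1 (O2:CO = 1:2): theoretical n(CO) = 11.9664 mol; at 79.18% yield, n(CO) = 9.47499 mol.
Step 2 (CO:Cu = 1:1): theoretical n(Cu) = 9.47499 mol, so theoretical mass = 9.47499 × 63.55 = 602.136 g.
At 81.74% yield, actual mass of Cu = 602.136 × 0.8174 = 492.186 g.

492.19 g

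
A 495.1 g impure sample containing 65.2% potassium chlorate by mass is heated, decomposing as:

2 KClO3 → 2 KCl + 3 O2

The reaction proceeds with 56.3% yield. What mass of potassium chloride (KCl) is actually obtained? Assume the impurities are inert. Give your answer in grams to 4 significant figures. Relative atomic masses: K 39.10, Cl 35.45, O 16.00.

Pure KClO3 available = 495.1 g × 0.652 = 322.81 g.
M(KClO3) = 39.10 + 35.45 + 3(16.00) = 122.55 g/mol.
M(KCl) = 39.10 + 35.45 = 74.55 g/mol.
n(KClO3) = 322.81 g / 122.55 g/mol = 2.6341 mol.
From the equation the KClO3:KCl mole ratio is 2:2, so n(KCl) = 2.6341 × 2/2 = 2.6341 mol.
Mass of KCl = 2.6341 mol × 74.55 g/mol = 196.37 g.
Actual mass collected = 196.37 g × 0.563 = 110.56 g.

110.6 g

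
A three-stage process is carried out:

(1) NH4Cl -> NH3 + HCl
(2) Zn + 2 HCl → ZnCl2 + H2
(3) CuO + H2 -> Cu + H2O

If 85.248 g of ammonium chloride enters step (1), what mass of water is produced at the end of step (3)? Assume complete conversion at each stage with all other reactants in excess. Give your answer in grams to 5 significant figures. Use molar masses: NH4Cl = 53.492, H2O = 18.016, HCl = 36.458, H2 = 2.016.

14.356 g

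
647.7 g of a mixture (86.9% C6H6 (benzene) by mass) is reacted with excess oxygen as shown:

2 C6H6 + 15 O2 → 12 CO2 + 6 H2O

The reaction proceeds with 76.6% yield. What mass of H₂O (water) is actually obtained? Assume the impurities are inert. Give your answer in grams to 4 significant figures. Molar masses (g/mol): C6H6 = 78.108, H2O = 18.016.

298.3 g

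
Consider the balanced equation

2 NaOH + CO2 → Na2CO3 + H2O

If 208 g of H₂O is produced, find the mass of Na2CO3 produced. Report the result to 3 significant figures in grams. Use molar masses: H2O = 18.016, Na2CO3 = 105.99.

1220 g

n(H2O) = 208.0 g / 18.016 g/mol = 11.55 mol.
From the equation the H2O:Na2CO3 mole ratio is 1:1, so n(Na2CO3) = 11.55 × 1/1 = 11.55 mol.
Mass of Na2CO3 = 11.55 mol × 105.99 g/mol = 1224 g.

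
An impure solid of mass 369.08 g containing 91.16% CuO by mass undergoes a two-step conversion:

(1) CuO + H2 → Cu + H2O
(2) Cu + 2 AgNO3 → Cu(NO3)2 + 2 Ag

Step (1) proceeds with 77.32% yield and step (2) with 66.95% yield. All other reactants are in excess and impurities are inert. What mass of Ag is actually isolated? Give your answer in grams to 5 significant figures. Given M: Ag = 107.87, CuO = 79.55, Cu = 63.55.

472.34 g

Pure CuO = 369.08 × 0.9116 = 336.453 g.
n(CuO) = 336.453 / 79.55 = 4.22946 mol.
Step 1 (CuO:Cu = 1:1): theoretical n(Cu) = 4.22946 mol; at 77.32% yield, n(Cu) = 3.27022 mol.
Step 2 (Cu:Ag = 1:2): theoretical n(Ag) = 6.54043 mol, so theoretical mass = 6.54043 × 107.87 = 705.516 g.
At 66.95% yield, actual mass of Ag = 705.516 × 0.6695 = 472.343 g.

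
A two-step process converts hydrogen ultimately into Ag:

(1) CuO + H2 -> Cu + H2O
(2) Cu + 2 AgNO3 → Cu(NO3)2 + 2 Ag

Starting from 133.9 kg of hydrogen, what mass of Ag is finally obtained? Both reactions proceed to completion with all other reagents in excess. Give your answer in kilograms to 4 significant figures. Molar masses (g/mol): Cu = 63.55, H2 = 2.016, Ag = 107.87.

14330 kg

133.9 kg = 133900 g.
n(H2) = 133900 / 2.016 = 66419 mol.
Step 1 gives a 1:1 ratio of H2 to Cu, so n(Cu) = 66419 mol.
In step 2 the Cu:Ag ratio is 1:2, so n(Ag) = 132840 mol.
Mass of Ag = 132840 × 107.87 = 1.4329 × 10^7 g = 14330 kg.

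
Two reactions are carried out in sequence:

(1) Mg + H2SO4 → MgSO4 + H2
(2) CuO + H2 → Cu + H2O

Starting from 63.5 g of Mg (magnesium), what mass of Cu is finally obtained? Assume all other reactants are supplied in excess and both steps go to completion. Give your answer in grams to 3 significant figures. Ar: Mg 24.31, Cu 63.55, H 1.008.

166 g

M(Mg) = 24.31 g/mol.
M(Cu) = 63.55 g/mol.
n(Mg) = 63.50 / 24.31 = 2.612 mol.
Step 1 gives a 1:1 ratio of Mg to H2, so n(H2) = 2.612 mol.
In step 2 the H2:Cu ratio is 1:1, so n(Cu) = 2.612 mol.
Mass of Cu = 2.612 × 63.55 = 166.0 g.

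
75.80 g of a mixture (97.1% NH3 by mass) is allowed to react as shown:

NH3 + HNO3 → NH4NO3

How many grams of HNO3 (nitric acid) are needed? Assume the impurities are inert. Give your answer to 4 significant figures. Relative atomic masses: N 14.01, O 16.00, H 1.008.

Mass of pure NH3 = 75.80 g × 0.971 = 73.602 g.
M(NH3) = 14.01 + 3(1.008) = 17.034 g/mol.
M(HNO3) = 1.008 + 14.01 + 3(16.00) = 63.018 g/mol.
n(NH3) = 73.602 g / 17.034 g/mol = 4.3209 mol.
From the equation the NH3:HNO3 mole ratio is 1:1, so n(HNO3) = 4.3209 × 1/1 = 4.3209 mol.
Mass of HNO3 = 4.3209 mol × 63.018 g/mol = 272.29 g.

272.3 g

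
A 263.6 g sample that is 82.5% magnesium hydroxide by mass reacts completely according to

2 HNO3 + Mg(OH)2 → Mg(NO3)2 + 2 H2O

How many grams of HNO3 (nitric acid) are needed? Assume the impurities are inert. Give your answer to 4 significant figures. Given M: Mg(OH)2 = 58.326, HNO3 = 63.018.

469.9 g

Mass of pure Mg(OH)2 = 263.6 g × 0.825 = 217.47 g.
n(Mg(OH)2) = 217.47 g / 58.326 g/mol = 3.7285 mol.
From the equation the Mg(OH)2:HNO3 mole ratio is 1:2, so n(HNO3) = 3.7285 × 2/1 = 7.4571 mol.
Mass of HNO3 = 7.4571 mol × 63.018 g/mol = 469.93 g.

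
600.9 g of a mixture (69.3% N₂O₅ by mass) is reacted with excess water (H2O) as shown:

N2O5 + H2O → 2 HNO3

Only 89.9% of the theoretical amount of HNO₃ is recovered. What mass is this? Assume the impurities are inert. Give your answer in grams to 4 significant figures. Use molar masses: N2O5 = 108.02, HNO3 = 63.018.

436.8 g

Pure N2O5 available = 600.9 g × 0.693 = 416.42 g.
n(N2O5) = 416.42 g / 108.02 g/mol = 3.8551 mol.
From the equation the N2O5:HNO3 mole ratio is 1:2, so n(HNO3) = 3.8551 × 2/1 = 7.7101 mol.
Mass of HNO3 = 7.7101 mol × 63.018 g/mol = 485.88 g.
Actual mass collected = 485.88 g × 0.899 = 436.80 g.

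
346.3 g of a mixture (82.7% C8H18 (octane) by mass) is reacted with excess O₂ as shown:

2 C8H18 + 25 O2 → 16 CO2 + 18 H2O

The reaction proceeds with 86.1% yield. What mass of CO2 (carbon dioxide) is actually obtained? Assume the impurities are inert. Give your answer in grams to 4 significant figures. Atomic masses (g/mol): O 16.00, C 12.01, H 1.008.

760.1 g

Pure C8H18 available = 346.3 g × 0.827 = 286.39 g.
M(C8H18) = 8(12.01) + 18(1.008) = 114.224 g/mol.
M(CO2) = 12.01 + 2(16.00) = 44.01 g/mol.
n(C8H18) = 286.39 g / 114.224 g/mol = 2.5073 mol.
From the equation the C8H18:CO2 mole ratio is 2:16, so n(CO2) = 2.5073 × 16/2 = 20.058 mol.
Mass of CO2 = 20.058 mol × 44.01 g/mol = 882.76 g.
Actual mass collected = 882.76 g × 0.861 = 760.06 g.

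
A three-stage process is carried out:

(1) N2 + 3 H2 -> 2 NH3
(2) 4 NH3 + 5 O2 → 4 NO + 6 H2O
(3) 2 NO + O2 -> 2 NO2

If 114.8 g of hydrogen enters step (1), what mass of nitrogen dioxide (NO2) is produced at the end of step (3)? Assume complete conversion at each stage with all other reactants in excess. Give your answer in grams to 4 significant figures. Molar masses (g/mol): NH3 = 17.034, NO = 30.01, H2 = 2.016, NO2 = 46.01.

n(H2) = 114.8 / 2.016 = 56.944 mol.
Reaction (1): H2→NH3 ratio 3:2 ⇒ n(NH3) = 37.963 mol.
Reaction (2): NH3→NO ratio 4:4 ⇒ n(NO) = 37.963 mol.
Reaction (3): NO→NO2 ratio 2:2 ⇒ n(NO2) = 37.963 mol.
Mass of NO2 = 37.963 × 46.01 = 1746.7 g.

1747 g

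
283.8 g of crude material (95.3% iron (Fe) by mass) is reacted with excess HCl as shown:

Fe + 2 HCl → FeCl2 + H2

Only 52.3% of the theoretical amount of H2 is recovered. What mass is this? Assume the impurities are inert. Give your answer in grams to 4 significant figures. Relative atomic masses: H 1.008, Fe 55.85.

Pure Fe available = 283.8 g × 0.953 = 270.46 g.
M(Fe) = 55.85 g/mol.
M(H2) = 2(1.008) = 2.016 g/mol.
n(Fe) = 270.46 g / 55.85 g/mol = 4.8426 mol.
From the equation the Fe:H2 mole ratio is 1:1, so n(H2) = 4.8426 × 1/1 = 4.8426 mol.
Mass of H2 = 4.8426 mol × 2.016 g/mol = 9.7628 g.
Actual mass collected = 9.7628 g × 0.523 = 5.1059 g.

5.106 g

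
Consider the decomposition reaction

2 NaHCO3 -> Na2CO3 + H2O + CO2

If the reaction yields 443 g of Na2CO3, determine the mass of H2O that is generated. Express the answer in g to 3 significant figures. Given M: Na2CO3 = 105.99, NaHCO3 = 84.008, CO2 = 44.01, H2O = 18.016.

n(Na2CO3) = 443.0 g / 105.99 g/mol = 4.180 mol.
From the equation the Na2CO3:H2O mole ratio is 1:1, so n(H2O) = 4.180 × 1/1 = 4.180 mol.
Mass of H2O = 4.180 mol × 18.016 g/mol = 75.30 g.

75.3 g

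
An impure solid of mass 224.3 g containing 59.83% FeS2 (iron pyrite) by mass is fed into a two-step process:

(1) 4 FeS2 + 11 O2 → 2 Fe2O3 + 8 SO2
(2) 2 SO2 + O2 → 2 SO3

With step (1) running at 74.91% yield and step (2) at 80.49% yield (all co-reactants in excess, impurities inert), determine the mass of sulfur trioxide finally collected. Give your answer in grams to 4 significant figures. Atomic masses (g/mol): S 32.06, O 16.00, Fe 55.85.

108.0 g

Pure FeS2 = 224.3 × 0.5983 = 134.20 g.
M(FeS2) = 55.85 + 2(32.06) = 119.97 g/mol.
M(SO3) = 32.06 + 3(16.00) = 80.06 g/mol.
n(FeS2) = 134.20 / 119.97 = 1.1186 mol.
Step 1 (FeS2:SO2 = 4:8): theoretical n(SO2) = 2.2372 mol; at 74.91% yield, n(SO2) = 1.6759 mol.
Step 2 (SO2:SO3 = 2:2): theoretical n(SO3) = 1.6759 mol, so theoretical mass = 1.6759 × 80.06 = 134.17 g.
At 80.49% yield, actual mass of SO3 = 134.17 × 0.8049 = 107.99 g.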